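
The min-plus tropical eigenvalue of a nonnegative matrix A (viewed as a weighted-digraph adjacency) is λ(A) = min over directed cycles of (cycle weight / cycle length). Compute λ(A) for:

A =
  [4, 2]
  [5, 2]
λ(A) = 2

Enumerate directed cycles and compute their means (weight / length). Sample:
  cycle 0 → 0: weight = 4, length = 1, mean = 4/1 ≈ 4.000
  cycle 1 → 1: weight = 2, length = 1, mean = 2/1 ≈ 2.000
  cycle 0 → 1 → 0: weight = 7, length = 2, mean = 7/2 ≈ 3.500
  cycle 1 → 0 → 1: weight = 7, length = 2, mean = 7/2 ≈ 3.500
Minimum mean = 2.000, attained e.g. along the cycle 1 → 1 with weight 2 and length 1. So λ(A) = 2/1 = 2.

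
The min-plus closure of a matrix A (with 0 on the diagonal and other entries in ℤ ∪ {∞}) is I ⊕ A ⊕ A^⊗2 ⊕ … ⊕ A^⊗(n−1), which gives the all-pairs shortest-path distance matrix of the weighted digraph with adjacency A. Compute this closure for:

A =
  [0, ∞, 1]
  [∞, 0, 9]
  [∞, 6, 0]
Closure =
  [0, 7, 1]
  [∞, 0, 9]
  [∞, 6, 0]

This is the Floyd-Warshall all-pairs shortest-path computation. For each intermediate vertex k = 0, 1, …, 2, update dist[i][j] ← min(dist[i][j], dist[i][k] + dist[k][j]). The final matrix gives, for each (i, j), the minimum total weight of any directed path from i to j (possibly empty when i = j).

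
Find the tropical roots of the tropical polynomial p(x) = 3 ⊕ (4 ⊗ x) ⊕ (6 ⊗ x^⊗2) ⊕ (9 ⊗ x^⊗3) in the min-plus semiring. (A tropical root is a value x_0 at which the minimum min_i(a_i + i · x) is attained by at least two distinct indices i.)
Roots: {-3, -2, -1}

Each tropical root is a break point of the lower envelope of the lines y = a_i + i · x (there are 4 lines, with slopes 0, 1, ..., 3). Only the lines that attain the minimum somewhere contribute to roots; other lines are dominated. Here the surviving (envelope) indices are i = 3, i = 2, i = 1, i = 0.
Intersections between consecutive envelope lines give the roots: for adjacent envelope indices i < j the intersection is x = (a_i − a_j) / (j − i). Reading off the sorted break points: {-3, -2, -1}.
Verification: at each break x_0, at least two indices attain the minimum of min_i(a_i + i · x_0).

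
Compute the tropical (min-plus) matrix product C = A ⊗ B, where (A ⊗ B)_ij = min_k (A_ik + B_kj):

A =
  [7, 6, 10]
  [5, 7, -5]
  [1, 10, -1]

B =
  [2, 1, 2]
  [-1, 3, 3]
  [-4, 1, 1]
A ⊗ B =
  [5, 8, 9]
  [-9, -4, -4]
  [-5, 0, 0]

Apply the min-plus product entry-by-entry:
  C[0][0] = min over k of (A[0][0] + B[0][0] = 7 + 2 = 9, A[0][1] + B[1][0] = 6 + -1 = 5, A[0][2] + B[2][0] = 10 + -4 = 6) = 5 (attained at k = 1)
  C[0][1] = min over k of (A[0][0] + B[0][1] = 7 + 1 = 8, A[0][1] + B[1][1] = 6 + 3 = 9, A[0][2] + B[2][1] = 10 + 1 = 11) = 8 (attained at k = 0)
  C[0][2] = min over k of (A[0][0] + B[0][2] = 7 + 2 = 9, A[0][1] + B[1][2] = 6 + 3 = 9, A[0][2] + B[2][2] = 10 + 1 = 11) = 9 (attained at k = 0)
  C[1][0] = min over k of (A[1][0] + B[0][0] = 5 + 2 = 7, A[1][1] + B[1][0] = 7 + -1 = 6, A[1][2] + B[2][0] = -5 + -4 = -9) = -9 (attained at k = 2)
  C[1][1] = min over k of (A[1][0] + B[0][1] = 5 + 1 = 6, A[1][1] + B[1][1] = 7 + 3 = 10, A[1][2] + B[2][1] = -5 + 1 = -4) = -4 (attained at k = 2)
  C[1][2] = min over k of (A[1][0] + B[0][2] = 5 + 2 = 7, A[1][1] + B[1][2] = 7 + 3 = 10, A[1][2] + B[2][2] = -5 + 1 = -4) = -4 (attained at k = 2)
  C[2][0] = min over k of (A[2][0] + B[0][0] = 1 + 2 = 3, A[2][1] + B[1][0] = 10 + -1 = 9, A[2][2] + B[2][0] = -1 + -4 = -5) = -5 (attained at k = 2)
  C[2][1] = min over k of (A[2][0] + B[0][1] = 1 + 1 = 2, A[2][1] + B[1][1] = 10 + 3 = 13, A[2][2] + B[2][1] = -1 + 1 = 0) = 0 (attained at k = 2)
  C[2][2] = min over k of (A[2][0] + B[0][2] = 1 + 2 = 3, A[2][1] + B[1][2] = 10 + 3 = 13, A[2][2] + B[2][2] = -1 + 1 = 0) = 0 (attained at k = 2)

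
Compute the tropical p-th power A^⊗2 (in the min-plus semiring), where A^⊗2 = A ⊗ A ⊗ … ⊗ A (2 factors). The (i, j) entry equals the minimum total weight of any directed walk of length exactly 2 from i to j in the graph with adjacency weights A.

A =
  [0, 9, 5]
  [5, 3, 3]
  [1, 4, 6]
A^⊗2 =
  [0, 9, 5]
  [4, 6, 6]
  [1, 7, 6]

Each entry (A^⊗2)_ij equals the minimum over all length-2 walks i = v_0 → v_1 → … → v_2 = j of Σ_t A[v_t][v_{t+1}]. For example, for (i, j) = (0, 2) we minimise over 3 possible intermediate vertex sequences; the minimum is 5, attained along the walk 0 → 0 → 2.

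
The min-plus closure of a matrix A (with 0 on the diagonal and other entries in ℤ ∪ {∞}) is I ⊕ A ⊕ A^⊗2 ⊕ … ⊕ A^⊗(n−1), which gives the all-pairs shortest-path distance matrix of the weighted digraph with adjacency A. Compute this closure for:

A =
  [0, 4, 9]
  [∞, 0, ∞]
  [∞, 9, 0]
Closure =
  [0, 4, 9]
  [∞, 0, ∞]
  [∞, 9, 0]

This is the Floyd-Warshall all-pairs shortest-path computation. For each intermediate vertex k = 0, 1, …, 2, update dist[i][j] ← min(dist[i][j], dist[i][k] + dist[k][j]). The final matrix gives, for each (i, j), the minimum total weight of any directed path from i to j (possibly empty when i = j).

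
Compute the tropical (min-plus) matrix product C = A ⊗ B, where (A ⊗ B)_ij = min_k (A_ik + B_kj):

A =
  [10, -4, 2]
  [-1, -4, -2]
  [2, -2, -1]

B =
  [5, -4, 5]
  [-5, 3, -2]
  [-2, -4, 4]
A ⊗ B =
  [-9, -2, -6]
  [-9, -6, -6]
  [-7, -5, -4]

Apply the min-plus product entry-by-entry:
  C[0][0] = min over k of (A[0][0] + B[0][0] = 10 + 5 = 15, A[0][1] + B[1][0] = -4 + -5 = -9, A[0][2] + B[2][0] = 2 + -2 = 0) = -9 (attained at k = 1)
  C[0][1] = min over k of (A[0][0] + B[0][1] = 10 + -4 = 6, A[0][1] + B[1][1] = -4 + 3 = -1, A[0][2] + B[2][1] = 2 + -4 = -2) = -2 (attained at k = 2)
  C[0][2] = min over k of (A[0][0] + B[0][2] = 10 + 5 = 15, A[0][1] + B[1][2] = -4 + -2 = -6, A[0][2] + B[2][2] = 2 + 4 = 6) = -6 (attained at k = 1)
  C[1][0] = min over k of (A[1][0] + B[0][0] = -1 + 5 = 4, A[1][1] + B[1][0] = -4 + -5 = -9, A[1][2] + B[2][0] = -2 + -2 = -4) = -9 (attained at k = 1)
  C[1][1] = min over k of (A[1][0] + B[0][1] = -1 + -4 = -5, A[1][1] + B[1][1] = -4 + 3 = -1, A[1][2] + B[2][1] = -2 + -4 = -6) = -6 (attained at k = 2)
  C[1][2] = min over k of (A[1][0] + B[0][2] = -1 + 5 = 4, A[1][1] + B[1][2] = -4 + -2 = -6, A[1][2] + B[2][2] = -2 + 4 = 2) = -6 (attained at k = 1)
  C[2][0] = min over k of (A[2][0] + B[0][0] = 2 + 5 = 7, A[2][1] + B[1][0] = -2 + -5 = -7, A[2][2] + B[2][0] = -1 + -2 = -3) = -7 (attained at k = 1)
  C[2][1] = min over k of (A[2][0] + B[0][1] = 2 + -4 = -2, A[2][1] + B[1][1] = -2 + 3 = 1, A[2][2] + B[2][1] = -1 + -4 = -5) = -5 (attained at k = 2)
  C[2][2] = min over k of (A[2][0] + B[0][2] = 2 + 5 = 7, A[2][1] + B[1][2] = -2 + -2 = -4, A[2][2] + B[2][2] = -1 + 4 = 3) = -4 (attained at k = 1)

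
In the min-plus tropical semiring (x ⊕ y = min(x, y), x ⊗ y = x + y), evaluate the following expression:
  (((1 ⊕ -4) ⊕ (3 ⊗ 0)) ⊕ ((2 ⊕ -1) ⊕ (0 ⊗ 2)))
(((1 ⊕ -4) ⊕ (3 ⊗ 0)) ⊕ ((2 ⊕ -1) ⊕ (0 ⊗ 2))) = -4

Expand innermost to outermost. Recall ⊕ takes the minimum of its arguments and ⊗ takes their sum. Working out the expression (((1 ⊕ -4) ⊕ (3 ⊗ 0)) ⊕ ((2 ⊕ -1) ⊕ (0 ⊗ 2))) gives -4.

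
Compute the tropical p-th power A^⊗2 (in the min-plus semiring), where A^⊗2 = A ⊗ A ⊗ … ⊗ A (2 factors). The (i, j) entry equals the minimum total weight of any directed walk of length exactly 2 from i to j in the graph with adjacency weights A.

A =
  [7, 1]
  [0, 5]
A^⊗2 =
  [1, 6]
  [5, 1]

Each entry (A^⊗2)_ij equals the minimum over all length-2 walks i = v_0 → v_1 → … → v_2 = j of Σ_t A[v_t][v_{t+1}]. For example, for (i, j) = (0, 1) we minimise over 2 possible intermediate vertex sequences; the minimum is 6, attained along the walk 0 → 1 → 1.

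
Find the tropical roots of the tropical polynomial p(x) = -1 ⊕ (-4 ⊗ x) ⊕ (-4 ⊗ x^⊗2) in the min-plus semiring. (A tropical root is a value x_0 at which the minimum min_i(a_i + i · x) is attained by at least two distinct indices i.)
Roots: {0, 3}

Each tropical root is a break point of the lower envelope of the lines y = a_i + i · x (there are 3 lines, with slopes 0, 1, ..., 2). Only the lines that attain the minimum somewhere contribute to roots; other lines are dominated. Here the surviving (envelope) indices are i = 2, i = 1, i = 0.
Intersections between consecutive envelope lines give the roots: for adjacent envelope indices i < j the intersection is x = (a_i − a_j) / (j − i). Reading off the sorted break points: {0, 3}.
Verification: at each break x_0, at least two indices attain the minimum of min_i(a_i + i · x_0).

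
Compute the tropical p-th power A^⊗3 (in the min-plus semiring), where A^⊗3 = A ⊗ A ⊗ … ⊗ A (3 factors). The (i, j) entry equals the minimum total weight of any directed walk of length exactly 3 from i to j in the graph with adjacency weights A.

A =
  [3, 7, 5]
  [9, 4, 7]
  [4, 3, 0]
A^⊗3 =
  [9, 8, 5]
  [11, 10, 7]
  [4, 3, 0]

Each entry (A^⊗3)_ij equals the minimum over all length-3 walks i = v_0 → v_1 → … → v_3 = j of Σ_t A[v_t][v_{t+1}]. For example, for (i, j) = (0, 2) we minimise over 9 possible intermediate vertex sequences; the minimum is 5, attained along the walk 0 → 2 → 2 → 2.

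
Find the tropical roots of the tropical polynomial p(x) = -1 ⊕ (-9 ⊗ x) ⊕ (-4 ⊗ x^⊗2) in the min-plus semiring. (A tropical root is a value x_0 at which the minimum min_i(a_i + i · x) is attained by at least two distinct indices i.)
Roots: {-5, 8}

Each tropical root is a break point of the lower envelope of the lines y = a_i + i · x (there are 3 lines, with slopes 0, 1, ..., 2). Only the lines that attain the minimum somewhere contribute to roots; other lines are dominated. Here the surviving (envelope) indices are i = 2, i = 1, i = 0.
Intersections between consecutive envelope lines give the roots: for adjacent envelope indices i < j the intersection is x = (a_i − a_j) / (j − i). Reading off the sorted break points: {-5, 8}.
Verification: at each break x_0, at least two indices attain the minimum of min_i(a_i + i · x_0).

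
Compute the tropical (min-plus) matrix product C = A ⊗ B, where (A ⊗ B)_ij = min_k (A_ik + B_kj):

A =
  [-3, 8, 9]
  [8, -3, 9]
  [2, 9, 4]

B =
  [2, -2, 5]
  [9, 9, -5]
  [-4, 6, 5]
A ⊗ B =
  [-1, -5, 2]
  [5, 6, -8]
  [0, 0, 4]

Apply the min-plus product entry-by-entry:
  C[0][0] = min over k of (A[0][0] + B[0][0] = -3 + 2 = -1, A[0][1] + B[1][0] = 8 + 9 = 17, A[0][2] + B[2][0] = 9 + -4 = 5) = -1 (attained at k = 0)
  C[0][1] = min over k of (A[0][0] + B[0][1] = -3 + -2 = -5, A[0][1] + B[1][1] = 8 + 9 = 17, A[0][2] + B[2][1] = 9 + 6 = 15) = -5 (attained at k = 0)
  C[0][2] = min over k of (A[0][0] + B[0][2] = -3 + 5 = 2, A[0][1] + B[1][2] = 8 + -5 = 3, A[0][2] + B[2][2] = 9 + 5 = 14) = 2 (attained at k = 0)
  C[1][0] = min over k of (A[1][0] + B[0][0] = 8 + 2 = 10, A[1][1] + B[1][0] = -3 + 9 = 6, A[1][2] + B[2][0] = 9 + -4 = 5) = 5 (attained at k = 2)
  C[1][1] = min over k of (A[1][0] + B[0][1] = 8 + -2 = 6, A[1][1] + B[1][1] = -3 + 9 = 6, A[1][2] + B[2][1] = 9 + 6 = 15) = 6 (attained at k = 0)
  C[1][2] = min over k of (A[1][0] + B[0][2] = 8 + 5 = 13, A[1][1] + B[1][2] = -3 + -5 = -8, A[1][2] + B[2][2] = 9 + 5 = 14) = -8 (attained at k = 1)
  C[2][0] = min over k of (A[2][0] + B[0][0] = 2 + 2 = 4, A[2][1] + B[1][0] = 9 + 9 = 18, A[2][2] + B[2][0] = 4 + -4 = 0) = 0 (attained at k = 2)
  C[2][1] = min over k of (A[2][0] + B[0][1] = 2 + -2 = 0, A[2][1] + B[1][1] = 9 + 9 = 18, A[2][2] + B[2][1] = 4 + 6 = 10) = 0 (attained at k = 0)
  C[2][2] = min over k of (A[2][0] + B[0][2] = 2 + 5 = 7, A[2][1] + B[1][2] = 9 + -5 = 4, A[2][2] + B[2][2] = 4 + 5 = 9) = 4 (attained at k = 1)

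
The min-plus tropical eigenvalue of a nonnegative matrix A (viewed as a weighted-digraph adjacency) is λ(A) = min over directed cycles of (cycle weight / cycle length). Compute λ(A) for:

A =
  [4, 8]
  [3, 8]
λ(A) = 4

Enumerate directed cycles and compute their means (weight / length). Sample:
  cycle 0 → 0: weight = 4, length = 1, mean = 4/1 ≈ 4.000
  cycle 1 → 1: weight = 8, length = 1, mean = 8/1 ≈ 8.000
  cycle 0 → 1 → 0: weight = 11, length = 2, mean = 11/2 ≈ 5.500
  cycle 1 → 0 → 1: weight = 11, length = 2, mean = 11/2 ≈ 5.500
Minimum mean = 4.000, attained e.g. along the cycle 0 → 0 with weight 4 and length 1. So λ(A) = 4/1 = 4.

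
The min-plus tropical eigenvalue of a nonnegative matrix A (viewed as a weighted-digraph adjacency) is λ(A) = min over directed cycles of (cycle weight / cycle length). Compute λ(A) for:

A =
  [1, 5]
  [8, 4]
λ(A) = 1

Enumerate directed cycles and compute their means (weight / length). Sample:
  cycle 0 → 0: weight = 1, length = 1, mean = 1/1 ≈ 1.000
  cycle 1 → 1: weight = 4, length = 1, mean = 4/1 ≈ 4.000
  cycle 0 → 1 → 0: weight = 13, length = 2, mean = 13/2 ≈ 6.500
  cycle 1 → 0 → 1: weight = 13, length = 2, mean = 13/2 ≈ 6.500
Minimum mean = 1.000, attained e.g. along the cycle 0 → 0 with weight 1 and length 1. So λ(A) = 1/1 = 1.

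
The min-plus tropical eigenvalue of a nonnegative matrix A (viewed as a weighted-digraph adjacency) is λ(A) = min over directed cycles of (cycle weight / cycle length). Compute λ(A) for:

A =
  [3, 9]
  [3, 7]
λ(A) = 3

Enumerate directed cycles and compute their means (weight / length). Sample:
  cycle 0 → 0: weight = 3, length = 1, mean = 3/1 ≈ 3.000
  cycle 1 → 1: weight = 7, length = 1, mean = 7/1 ≈ 7.000
  cycle 0 → 1 → 0: weight = 12, length = 2, mean = 12/2 ≈ 6.000
  cycle 1 → 0 → 1: weight = 12, length = 2, mean = 12/2 ≈ 6.000
Minimum mean = 3.000, attained e.g. along the cycle 0 → 0 with weight 3 and length 1. So λ(A) = 3/1 = 3.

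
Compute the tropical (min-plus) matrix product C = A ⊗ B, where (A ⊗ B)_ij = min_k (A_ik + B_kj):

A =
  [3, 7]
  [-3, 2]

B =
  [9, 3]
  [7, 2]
A ⊗ B =
  [12, 6]
  [6, 0]

Apply the min-plus product entry-by-entry:
  C[0][0] = min over k of (A[0][0] + B[0][0] = 3 + 9 = 12, A[0][1] + B[1][0] = 7 + 7 = 14) = 12 (attained at k = 0)
  C[0][1] = min over k of (A[0][0] + B[0][1] = 3 + 3 = 6, A[0][1] + B[1][1] = 7 + 2 = 9) = 6 (attained at k = 0)
  C[1][0] = min over k of (A[1][0] + B[0][0] = -3 + 9 = 6, A[1][1] + B[1][0] = 2 + 7 = 9) = 6 (attained at k = 0)
  C[1][1] = min over k of (A[1][0] + B[0][1] = -3 + 3 = 0, A[1][1] + B[1][1] = 2 + 2 = 4) = 0 (attained at k = 0)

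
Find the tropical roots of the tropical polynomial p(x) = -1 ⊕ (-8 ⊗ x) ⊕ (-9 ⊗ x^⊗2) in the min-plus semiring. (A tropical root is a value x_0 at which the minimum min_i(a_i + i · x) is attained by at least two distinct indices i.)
Roots: {1, 7}

Each tropical root is a break point of the lower envelope of the lines y = a_i + i · x (there are 3 lines, with slopes 0, 1, ..., 2). Only the lines that attain the minimum somewhere contribute to roots; other lines are dominated. Here the surviving (envelope) indices are i = 2, i = 1, i = 0.
Intersections between consecutive envelope lines give the roots: for adjacent envelope indices i < j the intersection is x = (a_i − a_j) / (j − i). Reading off the sorted break points: {1, 7}.
Verification: at each break x_0, at least two indices attain the minimum of min_i(a_i + i · x_0).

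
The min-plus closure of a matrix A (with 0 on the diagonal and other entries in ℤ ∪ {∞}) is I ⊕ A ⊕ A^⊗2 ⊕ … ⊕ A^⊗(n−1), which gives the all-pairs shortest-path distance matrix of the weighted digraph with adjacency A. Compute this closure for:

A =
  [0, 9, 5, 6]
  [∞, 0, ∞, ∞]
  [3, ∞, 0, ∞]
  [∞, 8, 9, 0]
Closure =
  [0, 9, 5, 6]
  [∞, 0, ∞, ∞]
  [3, 12, 0, 9]
  [12, 8, 9, 0]

This is the Floyd-Warshall all-pairs shortest-path computation. For each intermediate vertex k = 0, 1, …, 3, update dist[i][j] ← min(dist[i][j], dist[i][k] + dist[k][j]). The final matrix gives, for each (i, j), the minimum total weight of any directed path from i to j (possibly empty when i = j).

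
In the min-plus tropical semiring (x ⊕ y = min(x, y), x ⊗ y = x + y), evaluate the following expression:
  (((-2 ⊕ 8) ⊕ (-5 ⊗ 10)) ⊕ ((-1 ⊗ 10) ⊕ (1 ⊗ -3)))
(((-2 ⊕ 8) ⊕ (-5 ⊗ 10)) ⊕ ((-1 ⊗ 10) ⊕ (1 ⊗ -3))) = -2

Expand innermost to outermost. Recall ⊕ takes the minimum of its arguments and ⊗ takes their sum. Working out the expression (((-2 ⊕ 8) ⊕ (-5 ⊗ 10)) ⊕ ((-1 ⊗ 10) ⊕ (1 ⊗ -3))) gives -2.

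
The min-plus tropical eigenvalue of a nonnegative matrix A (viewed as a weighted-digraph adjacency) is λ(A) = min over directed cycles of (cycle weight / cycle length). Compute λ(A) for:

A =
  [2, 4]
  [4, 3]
λ(A) = 2

Enumerate directed cycles and compute their means (weight / length). Sample:
  cycle 0 → 0: weight = 2, length = 1, mean = 2/1 ≈ 2.000
  cycle 1 → 1: weight = 3, length = 1, mean = 3/1 ≈ 3.000
  cycle 0 → 1 → 0: weight = 8, length = 2, mean = 8/2 ≈ 4.000
  cycle 1 → 0 → 1: weight = 8, length = 2, mean = 8/2 ≈ 4.000
Minimum mean = 2.000, attained e.g. along the cycle 0 → 0 with weight 2 and length 1. So λ(A) = 2/1 = 2.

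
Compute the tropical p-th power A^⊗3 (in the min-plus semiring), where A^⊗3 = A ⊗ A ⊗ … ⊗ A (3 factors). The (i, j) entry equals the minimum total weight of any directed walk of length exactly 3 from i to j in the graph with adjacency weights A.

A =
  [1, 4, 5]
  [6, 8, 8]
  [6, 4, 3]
A^⊗3 =
  [3, 6, 7]
  [8, 11, 12]
  [8, 10, 9]

Each entry (A^⊗3)_ij equals the minimum over all length-3 walks i = v_0 → v_1 → … → v_3 = j of Σ_t A[v_t][v_{t+1}]. For example, for (i, j) = (0, 2) we minimise over 9 possible intermediate vertex sequences; the minimum is 7, attained along the walk 0 → 0 → 0 → 2.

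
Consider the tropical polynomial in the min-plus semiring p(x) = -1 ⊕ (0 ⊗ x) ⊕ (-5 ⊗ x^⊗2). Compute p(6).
p(6) = -1

A tropical monomial a ⊗ x^⊗i evaluates to a + i · x. Evaluating each term at x = 6:
  Term 0 contributes -1 + 0 · 6 = -1
  Term 1 contributes 0 + 1 · 6 = 6
  Term 2 contributes -5 + 2 · 6 = 7
p(6) = ⊕ of these = min[-1, 6, 7] = -1.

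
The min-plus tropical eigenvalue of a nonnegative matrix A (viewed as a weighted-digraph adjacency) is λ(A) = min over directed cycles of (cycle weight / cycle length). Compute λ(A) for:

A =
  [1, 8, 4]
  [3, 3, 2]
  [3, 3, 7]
λ(A) = 1

Enumerate directed cycles and compute their means (weight / length). Sample:
  cycle 0 → 0: weight = 1, length = 1, mean = 1/1 ≈ 1.000
  cycle 1 → 1: weight = 3, length = 1, mean = 3/1 ≈ 3.000
  cycle 2 → 2: weight = 7, length = 1, mean = 7/1 ≈ 7.000
  cycle 0 → 1 → 0: weight = 11, length = 2, mean = 11/2 ≈ 5.500
  cycle 0 → 2 → 0: weight = 7, length = 2, mean = 7/2 ≈ 3.500
  cycle 1 → 0 → 1: weight = 11, length = 2, mean = 11/2 ≈ 5.500
Minimum mean = 1.000, attained e.g. along the cycle 0 → 0 with weight 1 and length 1. So λ(A) = 1/1 = 1.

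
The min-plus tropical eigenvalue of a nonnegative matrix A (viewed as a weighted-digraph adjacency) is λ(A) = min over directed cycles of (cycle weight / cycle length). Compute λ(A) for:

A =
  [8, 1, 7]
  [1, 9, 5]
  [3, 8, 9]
λ(A) = 1

Enumerate directed cycles and compute their means (weight / length). Sample:
  cycle 0 → 0: weight = 8, length = 1, mean = 8/1 ≈ 8.000
  cycle 1 → 1: weight = 9, length = 1, mean = 9/1 ≈ 9.000
  cycle 2 → 2: weight = 9, length = 1, mean = 9/1 ≈ 9.000
  cycle 0 → 1 → 0: weight = 2, length = 2, mean = 2/2 ≈ 1.000
  cycle 0 → 2 → 0: weight = 10, length = 2, mean = 10/2 ≈ 5.000
  cycle 1 → 0 → 1: weight = 2, length = 2, mean = 2/2 ≈ 1.000
Minimum mean = 1.000, attained e.g. along the cycle 0 → 1 → 0 with weight 2 and length 2. So λ(A) = 2/2 = 1.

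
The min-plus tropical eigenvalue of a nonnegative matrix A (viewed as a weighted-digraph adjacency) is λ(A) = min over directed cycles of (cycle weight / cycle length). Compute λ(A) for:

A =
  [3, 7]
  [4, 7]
λ(A) = 3

Enumerate directed cycles and compute their means (weight / length). Sample:
  cycle 0 → 0: weight = 3, length = 1, mean = 3/1 ≈ 3.000
  cycle 1 → 1: weight = 7, length = 1, mean = 7/1 ≈ 7.000
  cycle 0 → 1 → 0: weight = 11, length = 2, mean = 11/2 ≈ 5.500
  cycle 1 → 0 → 1: weight = 11, length = 2, mean = 11/2 ≈ 5.500
Minimum mean = 3.000, attained e.g. along the cycle 0 → 0 with weight 3 and length 1. So λ(A) = 3/1 = 3.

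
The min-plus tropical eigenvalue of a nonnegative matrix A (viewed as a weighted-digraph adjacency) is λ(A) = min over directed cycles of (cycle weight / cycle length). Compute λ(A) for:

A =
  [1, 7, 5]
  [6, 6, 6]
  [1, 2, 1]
λ(A) = 1

Enumerate directed cycles and compute their means (weight / length). Sample:
  cycle 0 → 0: weight = 1, length = 1, mean = 1/1 ≈ 1.000
  cycle 1 → 1: weight = 6, length = 1, mean = 6/1 ≈ 6.000
  cycle 2 → 2: weight = 1, length = 1, mean = 1/1 ≈ 1.000
  cycle 0 → 1 → 0: weight = 13, length = 2, mean = 13/2 ≈ 6.500
  cycle 0 → 2 → 0: weight = 6, length = 2, mean = 6/2 ≈ 3.000
  cycle 1 → 0 → 1: weight = 13, length = 2, mean = 13/2 ≈ 6.500
Minimum mean = 1.000, attained e.g. along the cycle 0 → 0 with weight 1 and length 1. So λ(A) = 1/1 = 1.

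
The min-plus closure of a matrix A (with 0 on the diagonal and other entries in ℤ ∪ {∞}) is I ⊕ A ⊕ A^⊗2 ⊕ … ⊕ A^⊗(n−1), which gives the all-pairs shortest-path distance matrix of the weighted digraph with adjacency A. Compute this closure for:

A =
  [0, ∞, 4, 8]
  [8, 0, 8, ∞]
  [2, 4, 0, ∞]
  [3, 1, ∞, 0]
Closure =
  [0, 8, 4, 8]
  [8, 0, 8, 16]
  [2, 4, 0, 10]
  [3, 1, 7, 0]

This is the Floyd-Warshall all-pairs shortest-path computation. For each intermediate vertex k = 0, 1, …, 3, update dist[i][j] ← min(dist[i][j], dist[i][k] + dist[k][j]). The final matrix gives, for each (i, j), the minimum total weight of any directed path from i to j (possibly empty when i = j).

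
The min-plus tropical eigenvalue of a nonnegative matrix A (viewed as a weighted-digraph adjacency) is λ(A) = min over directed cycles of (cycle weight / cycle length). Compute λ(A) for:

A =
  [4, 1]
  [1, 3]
λ(A) = 1

Enumerate directed cycles and compute their means (weight / length). Sample:
  cycle 0 → 0: weight = 4, length = 1, mean = 4/1 ≈ 4.000
  cycle 1 → 1: weight = 3, length = 1, mean = 3/1 ≈ 3.000
  cycle 0 → 1 → 0: weight = 2, length = 2, mean = 2/2 ≈ 1.000
  cycle 1 → 0 → 1: weight = 2, length = 2, mean = 2/2 ≈ 1.000
Minimum mean = 1.000, attained e.g. along the cycle 0 → 1 → 0 with weight 2 and length 2. So λ(A) = 2/2 = 1.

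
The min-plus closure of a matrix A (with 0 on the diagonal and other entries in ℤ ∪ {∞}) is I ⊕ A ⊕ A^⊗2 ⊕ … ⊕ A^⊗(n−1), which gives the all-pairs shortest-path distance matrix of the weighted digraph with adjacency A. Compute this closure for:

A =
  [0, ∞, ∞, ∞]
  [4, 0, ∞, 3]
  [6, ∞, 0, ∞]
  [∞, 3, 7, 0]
Closure =
  [0, ∞, ∞, ∞]
  [4, 0, 10, 3]
  [6, ∞, 0, ∞]
  [7, 3, 7, 0]

This is the Floyd-Warshall all-pairs shortest-path computation. For each intermediate vertex k = 0, 1, …, 3, update dist[i][j] ← min(dist[i][j], dist[i][k] + dist[k][j]). The final matrix gives, for each (i, j), the minimum total weight of any directed path from i to j (possibly empty when i = j).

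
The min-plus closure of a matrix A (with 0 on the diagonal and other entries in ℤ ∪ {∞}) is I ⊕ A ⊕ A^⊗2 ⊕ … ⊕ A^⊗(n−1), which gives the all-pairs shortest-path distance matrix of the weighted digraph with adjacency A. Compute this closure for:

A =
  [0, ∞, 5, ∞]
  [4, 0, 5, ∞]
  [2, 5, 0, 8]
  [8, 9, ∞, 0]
Closure =
  [0, 10, 5, 13]
  [4, 0, 5, 13]
  [2, 5, 0, 8]
  [8, 9, 13, 0]

This is the Floyd-Warshall all-pairs shortest-path computation. For each intermediate vertex k = 0, 1, …, 3, update dist[i][j] ← min(dist[i][j], dist[i][k] + dist[k][j]). The final matrix gives, for each (i, j), the minimum total weight of any directed path from i to j (possibly empty when i = j).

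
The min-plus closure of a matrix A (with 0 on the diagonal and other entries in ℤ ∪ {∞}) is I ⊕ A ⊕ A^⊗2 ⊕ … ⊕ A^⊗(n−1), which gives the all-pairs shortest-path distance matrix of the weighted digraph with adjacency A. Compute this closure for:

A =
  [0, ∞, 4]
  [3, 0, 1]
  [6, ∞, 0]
Closure =
  [0, ∞, 4]
  [3, 0, 1]
  [6, ∞, 0]

This is the Floyd-Warshall all-pairs shortest-path computation. For each intermediate vertex k = 0, 1, …, 2, update dist[i][j] ← min(dist[i][j], dist[i][k] + dist[k][j]). The final matrix gives, for each (i, j), the minimum total weight of any directed path from i to j (possibly empty when i = j).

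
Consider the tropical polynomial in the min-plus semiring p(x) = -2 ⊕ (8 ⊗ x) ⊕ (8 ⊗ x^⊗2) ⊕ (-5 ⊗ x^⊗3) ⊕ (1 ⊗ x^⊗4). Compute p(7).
p(7) = -2

A tropical monomial a ⊗ x^⊗i evaluates to a + i · x. Evaluating each term at x = 7:
  Term 0 contributes -2 + 0 · 7 = -2
  Term 1 contributes 8 + 1 · 7 = 15
  Term 2 contributes 8 + 2 · 7 = 22
  Term 3 contributes -5 + 3 · 7 = 16
  Term 4 contributes 1 + 4 · 7 = 29
p(7) = ⊕ of these = min[-2, 15, 22, 16, 29] = -2.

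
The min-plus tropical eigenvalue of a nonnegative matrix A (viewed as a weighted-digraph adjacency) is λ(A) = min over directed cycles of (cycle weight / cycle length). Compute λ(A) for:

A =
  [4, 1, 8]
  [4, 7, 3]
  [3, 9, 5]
λ(A) = 7/3

Enumerate directed cycles and compute their means (weight / length). Sample:
  cycle 0 → 0: weight = 4, length = 1, mean = 4/1 ≈ 4.000
  cycle 1 → 1: weight = 7, length = 1, mean = 7/1 ≈ 7.000
  cycle 2 → 2: weight = 5, length = 1, mean = 5/1 ≈ 5.000
  cycle 0 → 1 → 0: weight = 5, length = 2, mean = 5/2 ≈ 2.500
  cycle 0 → 2 → 0: weight = 11, length = 2, mean = 11/2 ≈ 5.500
  cycle 1 → 0 → 1: weight = 5, length = 2, mean = 5/2 ≈ 2.500
Minimum mean = 2.333, attained e.g. along the cycle 0 → 1 → 2 → 0 with weight 7 and length 3. So λ(A) = 7/3 = 7/3.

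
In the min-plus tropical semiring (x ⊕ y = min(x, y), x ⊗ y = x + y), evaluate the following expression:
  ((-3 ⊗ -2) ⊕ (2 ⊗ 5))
((-3 ⊗ -2) ⊕ (2 ⊗ 5)) = -5

Expand innermost to outermost. Recall ⊕ takes the minimum of its arguments and ⊗ takes their sum. Working out the expression ((-3 ⊗ -2) ⊕ (2 ⊗ 5)) gives -5.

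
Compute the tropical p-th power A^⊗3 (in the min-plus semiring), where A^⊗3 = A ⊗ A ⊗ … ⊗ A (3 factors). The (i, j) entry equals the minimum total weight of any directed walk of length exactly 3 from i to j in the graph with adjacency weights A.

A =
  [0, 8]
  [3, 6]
A^⊗3 =
  [0, 8]
  [3, 11]

Each entry (A^⊗3)_ij equals the minimum over all length-3 walks i = v_0 → v_1 → … → v_3 = j of Σ_t A[v_t][v_{t+1}]. For example, for (i, j) = (0, 1) we minimise over 4 possible intermediate vertex sequences; the minimum is 8, attained along the walk 0 → 0 → 0 → 1.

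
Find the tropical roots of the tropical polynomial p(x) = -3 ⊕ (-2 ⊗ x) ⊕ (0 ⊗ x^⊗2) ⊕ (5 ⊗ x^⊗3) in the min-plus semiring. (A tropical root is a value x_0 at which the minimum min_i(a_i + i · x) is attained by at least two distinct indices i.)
Roots: {-5, -2, -1}

Each tropical root is a break point of the lower envelope of the lines y = a_i + i · x (there are 4 lines, with slopes 0, 1, ..., 3). Only the lines that attain the minimum somewhere contribute to roots; other lines are dominated. Here the surviving (envelope) indices are i = 3, i = 2, i = 1, i = 0.
Intersections between consecutive envelope lines give the roots: for adjacent envelope indices i < j the intersection is x = (a_i − a_j) / (j − i). Reading off the sorted break points: {-5, -2, -1}.
Verification: at each break x_0, at least two indices attain the minimum of min_i(a_i + i · x_0).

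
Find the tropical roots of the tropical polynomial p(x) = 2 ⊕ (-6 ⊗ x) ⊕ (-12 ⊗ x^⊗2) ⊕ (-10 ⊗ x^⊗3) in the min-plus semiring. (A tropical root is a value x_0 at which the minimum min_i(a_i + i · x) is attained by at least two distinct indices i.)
Roots: {-2, 6, 8}

Each tropical root is a break point of the lower envelope of the lines y = a_i + i · x (there are 4 lines, with slopes 0, 1, ..., 3). Only the lines that attain the minimum somewhere contribute to roots; other lines are dominated. Here the surviving (envelope) indices are i = 3, i = 2, i = 1, i = 0.
Intersections between consecutive envelope lines give the roots: for adjacent envelope indices i < j the intersection is x = (a_i − a_j) / (j − i). Reading off the sorted break points: {-2, 6, 8}.
Verification: at each break x_0, at least two indices attain the minimum of min_i(a_i + i · x_0).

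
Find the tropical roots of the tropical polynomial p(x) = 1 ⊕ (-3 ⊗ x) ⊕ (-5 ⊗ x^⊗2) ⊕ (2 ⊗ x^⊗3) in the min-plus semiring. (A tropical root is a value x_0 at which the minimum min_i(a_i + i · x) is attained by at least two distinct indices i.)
Roots: {-7, 2, 4}

Each tropical root is a break point of the lower envelope of the lines y = a_i + i · x (there are 4 lines, with slopes 0, 1, ..., 3). Only the lines that attain the minimum somewhere contribute to roots; other lines are dominated. Here the surviving (envelope) indices are i = 3, i = 2, i = 1, i = 0.
Intersections between consecutive envelope lines give the roots: for adjacent envelope indices i < j the intersection is x = (a_i − a_j) / (j − i). Reading off the sorted break points: {-7, 2, 4}.
Verification: at each break x_0, at least two indices attain the minimum of min_i(a_i + i · x_0).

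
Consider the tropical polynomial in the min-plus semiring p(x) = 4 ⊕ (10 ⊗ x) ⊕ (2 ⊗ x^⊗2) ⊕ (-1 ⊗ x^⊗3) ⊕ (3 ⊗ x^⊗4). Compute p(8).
p(8) = 4

A tropical monomial a ⊗ x^⊗i evaluates to a + i · x. Evaluating each term at x = 8:
  Term 0 contributes 4 + 0 · 8 = 4
  Term 1 contributes 10 + 1 · 8 = 18
  Term 2 contributes 2 + 2 · 8 = 18
  Term 3 contributes -1 + 3 · 8 = 23
  Term 4 contributes 3 + 4 · 8 = 35
p(8) = ⊕ of these = min[4, 18, 18, 23, 35] = 4.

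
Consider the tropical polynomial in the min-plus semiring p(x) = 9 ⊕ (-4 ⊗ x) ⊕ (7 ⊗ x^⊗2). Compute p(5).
p(5) = 1

A tropical monomial a ⊗ x^⊗i evaluates to a + i · x. Evaluating each term at x = 5:
  Term 0 contributes 9 + 0 · 5 = 9
  Term 1 contributes -4 + 1 · 5 = 1
  Term 2 contributes 7 + 2 · 5 = 17
p(5) = ⊕ of these = min[9, 1, 17] = 1.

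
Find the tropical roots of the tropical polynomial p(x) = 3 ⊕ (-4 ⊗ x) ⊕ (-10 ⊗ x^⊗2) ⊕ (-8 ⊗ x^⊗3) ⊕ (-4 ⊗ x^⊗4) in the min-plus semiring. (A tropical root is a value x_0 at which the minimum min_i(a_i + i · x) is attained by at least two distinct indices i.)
Roots: {-4, -2, 6, 7}

Each tropical root is a break point of the lower envelope of the lines y = a_i + i · x (there are 5 lines, with slopes 0, 1, ..., 4). Only the lines that attain the minimum somewhere contribute to roots; other lines are dominated. Here the surviving (envelope) indices are i = 4, i = 3, i = 2, i = 1, i = 0.
Intersections between consecutive envelope lines give the roots: for adjacent envelope indices i < j the intersection is x = (a_i − a_j) / (j − i). Reading off the sorted break points: {-4, -2, 6, 7}.
Verification: at each break x_0, at least two indices attain the minimum of min_i(a_i + i · x_0).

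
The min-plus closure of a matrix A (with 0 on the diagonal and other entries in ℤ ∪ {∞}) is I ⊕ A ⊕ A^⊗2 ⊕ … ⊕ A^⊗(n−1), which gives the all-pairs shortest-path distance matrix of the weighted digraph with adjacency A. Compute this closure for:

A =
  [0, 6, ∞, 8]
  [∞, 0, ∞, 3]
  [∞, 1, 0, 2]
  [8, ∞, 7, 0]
Closure =
  [0, 6, 15, 8]
  [11, 0, 10, 3]
  [10, 1, 0, 2]
  [8, 8, 7, 0]

This is the Floyd-Warshall all-pairs shortest-path computation. For each intermediate vertex k = 0, 1, …, 3, update dist[i][j] ← min(dist[i][j], dist[i][k] + dist[k][j]). The final matrix gives, for each (i, j), the minimum total weight of any directed path from i to j (possibly empty when i = j).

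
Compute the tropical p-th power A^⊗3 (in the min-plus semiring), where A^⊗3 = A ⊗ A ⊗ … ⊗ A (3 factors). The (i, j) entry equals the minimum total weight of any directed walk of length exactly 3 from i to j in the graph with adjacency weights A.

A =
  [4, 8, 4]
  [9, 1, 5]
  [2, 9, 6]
A^⊗3 =
  [10, 10, 10]
  [8, 3, 7]
  [8, 11, 10]

Each entry (A^⊗3)_ij equals the minimum over all length-3 walks i = v_0 → v_1 → … → v_3 = j of Σ_t A[v_t][v_{t+1}]. For example, for (i, j) = (0, 2) we minimise over 9 possible intermediate vertex sequences; the minimum is 10, attained along the walk 0 → 2 → 0 → 2.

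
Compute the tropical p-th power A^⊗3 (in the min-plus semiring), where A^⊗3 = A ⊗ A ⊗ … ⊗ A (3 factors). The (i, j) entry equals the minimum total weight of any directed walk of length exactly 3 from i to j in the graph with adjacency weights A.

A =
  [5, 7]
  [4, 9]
A^⊗3 =
  [15, 17]
  [14, 16]

Each entry (A^⊗3)_ij equals the minimum over all length-3 walks i = v_0 → v_1 → … → v_3 = j of Σ_t A[v_t][v_{t+1}]. For example, for (i, j) = (0, 1) we minimise over 4 possible intermediate vertex sequences; the minimum is 17, attained along the walk 0 → 0 → 0 → 1.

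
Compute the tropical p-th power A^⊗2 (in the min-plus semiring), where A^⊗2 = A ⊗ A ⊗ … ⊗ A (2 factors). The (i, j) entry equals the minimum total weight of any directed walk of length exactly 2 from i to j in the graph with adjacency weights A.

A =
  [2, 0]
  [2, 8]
A^⊗2 =
  [2, 2]
  [4, 2]

Each entry (A^⊗2)_ij equals the minimum over all length-2 walks i = v_0 → v_1 → … → v_2 = j of Σ_t A[v_t][v_{t+1}]. For example, for (i, j) = (0, 1) we minimise over 2 possible intermediate vertex sequences; the minimum is 2, attained along the walk 0 → 0 → 1.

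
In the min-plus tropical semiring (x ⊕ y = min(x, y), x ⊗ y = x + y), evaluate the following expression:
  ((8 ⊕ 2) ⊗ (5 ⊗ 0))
((8 ⊕ 2) ⊗ (5 ⊗ 0)) = 7

Expand innermost to outermost. Recall ⊕ takes the minimum of its arguments and ⊗ takes their sum. Working out the expression ((8 ⊕ 2) ⊗ (5 ⊗ 0)) gives 7.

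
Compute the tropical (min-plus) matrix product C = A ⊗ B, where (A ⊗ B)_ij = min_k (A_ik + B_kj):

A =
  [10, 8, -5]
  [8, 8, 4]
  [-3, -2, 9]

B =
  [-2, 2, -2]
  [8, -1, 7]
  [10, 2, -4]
A ⊗ B =
  [5, -3, -9]
  [6, 6, 0]
  [-5, -3, -5]

Apply the min-plus product entry-by-entry:
  C[0][0] = min over k of (A[0][0] + B[0][0] = 10 + -2 = 8, A[0][1] + B[1][0] = 8 + 8 = 16, A[0][2] + B[2][0] = -5 + 10 = 5) = 5 (attained at k = 2)
  C[0][1] = min over k of (A[0][0] + B[0][1] = 10 + 2 = 12, A[0][1] + B[1][1] = 8 + -1 = 7, A[0][2] + B[2][1] = -5 + 2 = -3) = -3 (attained at k = 2)
  C[0][2] = min over k of (A[0][0] + B[0][2] = 10 + -2 = 8, A[0][1] + B[1][2] = 8 + 7 = 15, A[0][2] + B[2][2] = -5 + -4 = -9) = -9 (attained at k = 2)
  C[1][0] = min over k of (A[1][0] + B[0][0] = 8 + -2 = 6, A[1][1] + B[1][0] = 8 + 8 = 16, A[1][2] + B[2][0] = 4 + 10 = 14) = 6 (attained at k = 0)
  C[1][1] = min over k of (A[1][0] + B[0][1] = 8 + 2 = 10, A[1][1] + B[1][1] = 8 + -1 = 7, A[1][2] + B[2][1] = 4 + 2 = 6) = 6 (attained at k = 2)
  C[1][2] = min over k of (A[1][0] + B[0][2] = 8 + -2 = 6, A[1][1] + B[1][2] = 8 + 7 = 15, A[1][2] + B[2][2] = 4 + -4 = 0) = 0 (attained at k = 2)
  C[2][0] = min over k of (A[2][0] + B[0][0] = -3 + -2 = -5, A[2][1] + B[1][0] = -2 + 8 = 6, A[2][2] + B[2][0] = 9 + 10 = 19) = -5 (attained at k = 0)
  C[2][1] = min over k of (A[2][0] + B[0][1] = -3 + 2 = -1, A[2][1] + B[1][1] = -2 + -1 = -3, A[2][2] + B[2][1] = 9 + 2 = 11) = -3 (attained at k = 1)
  C[2][2] = min over k of (A[2][0] + B[0][2] = -3 + -2 = -5, A[2][1] + B[1][2] = -2 + 7 = 5, A[2][2] + B[2][2] = 9 + -4 = 5) = -5 (attained at k = 0)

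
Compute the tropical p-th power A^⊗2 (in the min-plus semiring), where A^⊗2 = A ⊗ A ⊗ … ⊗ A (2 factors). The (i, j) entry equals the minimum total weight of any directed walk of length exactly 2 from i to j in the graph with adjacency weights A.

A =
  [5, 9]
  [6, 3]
A^⊗2 =
  [10, 12]
  [9, 6]

Each entry (A^⊗2)_ij equals the minimum over all length-2 walks i = v_0 → v_1 → … → v_2 = j of Σ_t A[v_t][v_{t+1}]. For example, for (i, j) = (0, 1) we minimise over 2 possible intermediate vertex sequences; the minimum is 12, attained along the walk 0 → 1 → 1.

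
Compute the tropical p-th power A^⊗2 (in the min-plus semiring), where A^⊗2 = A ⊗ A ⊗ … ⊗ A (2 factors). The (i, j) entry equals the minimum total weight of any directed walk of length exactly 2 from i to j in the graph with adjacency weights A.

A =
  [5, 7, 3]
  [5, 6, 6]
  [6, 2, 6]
A^⊗2 =
  [9, 5, 8]
  [10, 8, 8]
  [7, 8, 8]

Each entry (A^⊗2)_ij equals the minimum over all length-2 walks i = v_0 → v_1 → … → v_2 = j of Σ_t A[v_t][v_{t+1}]. For example, for (i, j) = (0, 2) we minimise over 3 possible intermediate vertex sequences; the minimum is 8, attained along the walk 0 → 0 → 2.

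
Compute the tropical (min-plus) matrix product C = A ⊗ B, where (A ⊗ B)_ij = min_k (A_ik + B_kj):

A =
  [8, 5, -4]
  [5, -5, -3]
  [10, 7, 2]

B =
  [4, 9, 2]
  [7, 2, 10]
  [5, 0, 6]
A ⊗ B =
  [1, -4, 2]
  [2, -3, 3]
  [7, 2, 8]

Apply the min-plus product entry-by-entry:
  C[0][0] = min over k of (A[0][0] + B[0][0] = 8 + 4 = 12, A[0][1] + B[1][0] = 5 + 7 = 12, A[0][2] + B[2][0] = -4 + 5 = 1) = 1 (attained at k = 2)
  C[0][1] = min over k of (A[0][0] + B[0][1] = 8 + 9 = 17, A[0][1] + B[1][1] = 5 + 2 = 7, A[0][2] + B[2][1] = -4 + 0 = -4) = -4 (attained at k = 2)
  C[0][2] = min over k of (A[0][0] + B[0][2] = 8 + 2 = 10, A[0][1] + B[1][2] = 5 + 10 = 15, A[0][2] + B[2][2] = -4 + 6 = 2) = 2 (attained at k = 2)
  C[1][0] = min over k of (A[1][0] + B[0][0] = 5 + 4 = 9, A[1][1] + B[1][0] = -5 + 7 = 2, A[1][2] + B[2][0] = -3 + 5 = 2) = 2 (attained at k = 1)
  C[1][1] = min over k of (A[1][0] + B[0][1] = 5 + 9 = 14, A[1][1] + B[1][1] = -5 + 2 = -3, A[1][2] + B[2][1] = -3 + 0 = -3) = -3 (attained at k = 1)
  C[1][2] = min over k of (A[1][0] + B[0][2] = 5 + 2 = 7, A[1][1] + B[1][2] = -5 + 10 = 5, A[1][2] + B[2][2] = -3 + 6 = 3) = 3 (attained at k = 2)
  C[2][0] = min over k of (A[2][0] + B[0][0] = 10 + 4 = 14, A[2][1] + B[1][0] = 7 + 7 = 14, A[2][2] + B[2][0] = 2 + 5 = 7) = 7 (attained at k = 2)
  C[2][1] = min over k of (A[2][0] + B[0][1] = 10 + 9 = 19, A[2][1] + B[1][1] = 7 + 2 = 9, A[2][2] + B[2][1] = 2 + 0 = 2) = 2 (attained at k = 2)
  C[2][2] = min over k of (A[2][0] + B[0][2] = 10 + 2 = 12, A[2][1] + B[1][2] = 7 + 10 = 17, A[2][2] + B[2][2] = 2 + 6 = 8) = 8 (attained at k = 2)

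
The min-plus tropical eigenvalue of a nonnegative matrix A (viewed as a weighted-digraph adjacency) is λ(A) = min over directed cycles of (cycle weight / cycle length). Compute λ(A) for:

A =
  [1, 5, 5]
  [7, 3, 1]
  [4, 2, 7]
λ(A) = 1

Enumerate directed cycles and compute their means (weight / length). Sample:
  cycle 0 → 0: weight = 1, length = 1, mean = 1/1 ≈ 1.000
  cycle 1 → 1: weight = 3, length = 1, mean = 3/1 ≈ 3.000
  cycle 2 → 2: weight = 7, length = 1, mean = 7/1 ≈ 7.000
  cycle 0 → 1 → 0: weight = 12, length = 2, mean = 12/2 ≈ 6.000
  cycle 0 → 2 → 0: weight = 9, length = 2, mean = 9/2 ≈ 4.500
  cycle 1 → 0 → 1: weight = 12, length = 2, mean = 12/2 ≈ 6.000
Minimum mean = 1.000, attained e.g. along the cycle 0 → 0 with weight 1 and length 1. So λ(A) = 1/1 = 1.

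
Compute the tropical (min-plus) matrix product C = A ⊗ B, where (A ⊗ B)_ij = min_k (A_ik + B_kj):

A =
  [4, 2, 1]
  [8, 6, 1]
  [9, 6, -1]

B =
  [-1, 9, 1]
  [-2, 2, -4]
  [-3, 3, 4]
A ⊗ B =
  [-2, 4, -2]
  [-2, 4, 2]
  [-4, 2, 2]

Apply the min-plus product entry-by-entry:
  C[0][0] = min over k of (A[0][0] + B[0][0] = 4 + -1 = 3, A[0][1] + B[1][0] = 2 + -2 = 0, A[0][2] + B[2][0] = 1 + -3 = -2) = -2 (attained at k = 2)
  C[0][1] = min over k of (A[0][0] + B[0][1] = 4 + 9 = 13, A[0][1] + B[1][1] = 2 + 2 = 4, A[0][2] + B[2][1] = 1 + 3 = 4) = 4 (attained at k = 1)
  C[0][2] = min over k of (A[0][0] + B[0][2] = 4 + 1 = 5, A[0][1] + B[1][2] = 2 + -4 = -2, A[0][2] + B[2][2] = 1 + 4 = 5) = -2 (attained at k = 1)
  C[1][0] = min over k of (A[1][0] + B[0][0] = 8 + -1 = 7, A[1][1] + B[1][0] = 6 + -2 = 4, A[1][2] + B[2][0] = 1 + -3 = -2) = -2 (attained at k = 2)
  C[1][1] = min over k of (A[1][0] + B[0][1] = 8 + 9 = 17, A[1][1] + B[1][1] = 6 + 2 = 8, A[1][2] + B[2][1] = 1 + 3 = 4) = 4 (attained at k = 2)
  C[1][2] = min over k of (A[1][0] + B[0][2] = 8 + 1 = 9, A[1][1] + B[1][2] = 6 + -4 = 2, A[1][2] + B[2][2] = 1 + 4 = 5) = 2 (attained at k = 1)
  C[2][0] = min over k of (A[2][0] + B[0][0] = 9 + -1 = 8, A[2][1] + B[1][0] = 6 + -2 = 4, A[2][2] + B[2][0] = -1 + -3 = -4) = -4 (attained at k = 2)
  C[2][1] = min over k of (A[2][0] + B[0][1] = 9 + 9 = 18, A[2][1] + B[1][1] = 6 + 2 = 8, A[2][2] + B[2][1] = -1 + 3 = 2) = 2 (attained at k = 2)
  C[2][2] = min over k of (A[2][0] + B[0][2] = 9 + 1 = 10, A[2][1] + B[1][2] = 6 + -4 = 2, A[2][2] + B[2][2] = -1 + 4 = 3) = 2 (attained at k = 1)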